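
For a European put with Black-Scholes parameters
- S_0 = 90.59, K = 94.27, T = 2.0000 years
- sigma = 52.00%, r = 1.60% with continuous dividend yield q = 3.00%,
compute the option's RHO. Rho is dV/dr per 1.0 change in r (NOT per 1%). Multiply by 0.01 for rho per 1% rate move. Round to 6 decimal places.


Answer: Rho = -123.660470

Derivation:
d1 = 0.2754736077; d2 = -0.4599174447
phi(d1) = 0.3840888444; exp(-qT) = 0.9417645336; exp(-rT) = 0.9685065821
N(-d2) = 0.6772122609
Rho = -K*T*exp(-rT)*N(-d2) = -94.2700 * 2.0000 * 0.9685065821 * 0.6772122609 = -123.660470


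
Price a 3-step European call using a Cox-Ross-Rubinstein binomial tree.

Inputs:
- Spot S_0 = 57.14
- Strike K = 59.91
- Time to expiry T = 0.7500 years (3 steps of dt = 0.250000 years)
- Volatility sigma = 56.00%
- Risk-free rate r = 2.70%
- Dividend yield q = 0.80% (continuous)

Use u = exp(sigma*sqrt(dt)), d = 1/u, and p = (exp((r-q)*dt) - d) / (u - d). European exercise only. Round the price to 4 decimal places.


dt = T/N = 0.250000
u = exp(sigma*sqrt(dt)) = 1.323130; d = 1/u = 0.755784
p = (exp((r-q)*dt) - d) / (u - d) = 0.438846
Discount per step: exp(-r*dt) = 0.993273
Stock lattice S(k, i) with i counting down-moves:
  k=0: S(0,0) = 57.1400
  k=1: S(1,0) = 75.6036; S(1,1) = 43.1855
  k=2: S(2,0) = 100.0334; S(2,1) = 57.1400; S(2,2) = 32.6389
  k=3: S(3,0) = 132.3572; S(3,1) = 75.6036; S(3,2) = 43.1855; S(3,3) = 24.6679
Terminal payoffs V(N, i) = max(S_T - K, 0):
  V(3,0) = 72.447209; V(3,1) = 15.693637; V(3,2) = 0.000000; V(3,3) = 0.000000
Backward induction: V(k, i) = exp(-r*dt) * [p * V(k+1, i) + (1-p) * V(k+1, i+1)].
  V(2,0) = exp(-r*dt) * [p*72.447209 + (1-p)*15.693637] = 40.326590
  V(2,1) = exp(-r*dt) * [p*15.693637 + (1-p)*0.000000] = 6.840759
  V(2,2) = exp(-r*dt) * [p*0.000000 + (1-p)*0.000000] = 0.000000
  V(1,0) = exp(-r*dt) * [p*40.326590 + (1-p)*6.840759] = 21.391005
  V(1,1) = exp(-r*dt) * [p*6.840759 + (1-p)*0.000000] = 2.981844
  V(0,0) = exp(-r*dt) * [p*21.391005 + (1-p)*2.981844] = 10.986223

Answer: Price = V(0,0) = 10.9862


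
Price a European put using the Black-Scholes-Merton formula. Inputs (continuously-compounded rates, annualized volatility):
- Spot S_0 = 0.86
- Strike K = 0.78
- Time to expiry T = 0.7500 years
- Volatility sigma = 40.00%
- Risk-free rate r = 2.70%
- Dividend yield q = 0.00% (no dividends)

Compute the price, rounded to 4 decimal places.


d1 = (ln(S/K) + (r - q + 0.5*sigma^2) * T) / (sigma * sqrt(T)) = 0.51351978
d2 = d1 - sigma * sqrt(T) = 0.16710962
exp(-rT) = 0.97995365; exp(-qT) = 1.00000000
P = K * exp(-rT) * N(-d2) - S_0 * exp(-qT) * N(-d1)
N(-d1) = 0.30379389; N(-d2) = 0.43364190
P = 0.7800 * 0.97995365 * 0.43364190 - 0.8600 * 1.00000000 * 0.30379389 = 0.0702

Answer: Price = 0.0702


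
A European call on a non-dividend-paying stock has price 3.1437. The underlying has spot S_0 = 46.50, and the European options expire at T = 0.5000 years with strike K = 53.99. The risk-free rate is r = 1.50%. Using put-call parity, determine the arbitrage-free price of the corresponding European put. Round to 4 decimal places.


Put-call parity: C - P = S_0 * exp(-qT) - K * exp(-rT).
S_0 * exp(-qT) = 46.5000 * 1.00000000 = 46.50000000
K * exp(-rT) = 53.9900 * 0.99252805 = 53.58658968
P = C - S*exp(-qT) + K*exp(-rT)
P = 3.1437 - 46.50000000 + 53.58658968 = 10.2303

Answer: Put price = 10.2303


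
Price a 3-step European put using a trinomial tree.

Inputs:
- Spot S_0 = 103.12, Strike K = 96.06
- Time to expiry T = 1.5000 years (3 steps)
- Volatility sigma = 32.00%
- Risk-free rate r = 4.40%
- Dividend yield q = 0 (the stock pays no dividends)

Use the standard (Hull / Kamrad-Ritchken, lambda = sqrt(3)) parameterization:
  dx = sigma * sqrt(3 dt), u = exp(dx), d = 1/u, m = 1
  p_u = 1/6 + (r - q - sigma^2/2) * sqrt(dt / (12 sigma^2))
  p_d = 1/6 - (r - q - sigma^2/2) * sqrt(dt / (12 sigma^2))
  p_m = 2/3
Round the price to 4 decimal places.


dt = T/N = 0.500000; dx = sigma*sqrt(3*dt) = 0.391918
u = exp(dx) = 1.479817; d = 1/u = 0.675759
p_u = 0.162074, p_m = 0.666667, p_d = 0.171259
Discount per step: exp(-r*dt) = 0.978240
Stock lattice S(k, j) with j the centered position index:
  k=0: S(0,+0) = 103.1200
  k=1: S(1,-1) = 69.6843; S(1,+0) = 103.1200; S(1,+1) = 152.5987
  k=2: S(2,-2) = 47.0898; S(2,-1) = 69.6843; S(2,+0) = 103.1200; S(2,+1) = 152.5987; S(2,+2) = 225.8182
  k=3: S(3,-3) = 31.8214; S(3,-2) = 47.0898; S(3,-1) = 69.6843; S(3,+0) = 103.1200; S(3,+1) = 152.5987; S(3,+2) = 225.8182; S(3,+3) = 334.1695
Terminal payoffs V(N, j) = max(K - S_T, 0):
  V(3,-3) = 64.238623; V(3,-2) = 48.970189; V(3,-1) = 26.375703; V(3,+0) = 0.000000; V(3,+1) = 0.000000; V(3,+2) = 0.000000; V(3,+3) = 0.000000
Backward induction: V(k, j) = exp(-r*dt) * [p_u * V(k+1, j+1) + p_m * V(k+1, j) + p_d * V(k+1, j-1)]
  V(2,-2) = exp(-r*dt) * [p_u*26.375703 + p_m*48.970189 + p_d*64.238623] = 46.880282
  V(2,-1) = exp(-r*dt) * [p_u*0.000000 + p_m*26.375703 + p_d*48.970189] = 25.405300
  V(2,+0) = exp(-r*dt) * [p_u*0.000000 + p_m*0.000000 + p_d*26.375703] = 4.418798
  V(2,+1) = exp(-r*dt) * [p_u*0.000000 + p_m*0.000000 + p_d*0.000000] = 0.000000
  V(2,+2) = exp(-r*dt) * [p_u*0.000000 + p_m*0.000000 + p_d*0.000000] = 0.000000
  V(1,-1) = exp(-r*dt) * [p_u*4.418798 + p_m*25.405300 + p_d*46.880282] = 25.122902
  V(1,+0) = exp(-r*dt) * [p_u*0.000000 + p_m*4.418798 + p_d*25.405300] = 7.137987
  V(1,+1) = exp(-r*dt) * [p_u*0.000000 + p_m*0.000000 + p_d*4.418798] = 0.740294
  V(0,+0) = exp(-r*dt) * [p_u*0.740294 + p_m*7.137987 + p_d*25.122902] = 8.981395

Answer: Price = V(0,0) = 8.9814


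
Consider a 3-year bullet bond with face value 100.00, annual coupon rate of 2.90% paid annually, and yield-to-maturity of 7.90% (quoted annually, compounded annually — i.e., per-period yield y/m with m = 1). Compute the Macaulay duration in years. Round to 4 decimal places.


Answer: Macaulay duration = 2.9097 years

Derivation:
Coupon per period c = face * coupon_rate / m = 2.900000
Periods per year m = 1; per-period yield y/m = 0.079000
Number of cashflows N = 3
Cashflows (t years, CF_t, discount factor 1/(1+y/m)^(m*t), PV):
  t = 1.0000: CF_t = 2.900000, DF = 0.926784, PV = 2.687674
  t = 2.0000: CF_t = 2.900000, DF = 0.858929, PV = 2.490893
  t = 3.0000: CF_t = 102.900000, DF = 0.796041, PV = 81.912662
Price P = sum_t PV_t = 87.091229
Macaulay numerator sum_t t * PV_t:
  t * PV_t at t = 1.0000: 2.687674
  t * PV_t at t = 2.0000: 4.981786
  t * PV_t at t = 3.0000: 245.737986
Macaulay duration D = (sum_t t * PV_t) / P = 253.407447 / 87.091229 = 2.909678


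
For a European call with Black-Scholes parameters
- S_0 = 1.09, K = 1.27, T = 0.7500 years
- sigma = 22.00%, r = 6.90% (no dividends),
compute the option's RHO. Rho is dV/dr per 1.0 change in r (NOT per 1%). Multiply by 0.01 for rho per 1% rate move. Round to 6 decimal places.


Answer: Rho = 0.240323

Derivation:
d1 = -0.4353179263; d2 = -0.6258435151
phi(d1) = 0.3628777125; exp(-qT) = 1.0000000000; exp(-rT) = 0.9495662287
N(d2) = 0.2657087933
Rho = K*T*exp(-rT)*N(d2) = 1.2700 * 0.7500 * 0.9495662287 * 0.2657087933 = 0.240323


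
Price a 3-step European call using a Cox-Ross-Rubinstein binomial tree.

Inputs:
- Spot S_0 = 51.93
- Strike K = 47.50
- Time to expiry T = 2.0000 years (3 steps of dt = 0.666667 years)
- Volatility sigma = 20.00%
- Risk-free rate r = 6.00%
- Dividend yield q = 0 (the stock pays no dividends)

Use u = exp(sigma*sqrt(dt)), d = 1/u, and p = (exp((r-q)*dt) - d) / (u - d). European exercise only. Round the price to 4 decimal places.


dt = T/N = 0.666667
u = exp(sigma*sqrt(dt)) = 1.177389; d = 1/u = 0.849337
p = (exp((r-q)*dt) - d) / (u - d) = 0.583669
Discount per step: exp(-r*dt) = 0.960789
Stock lattice S(k, i) with i counting down-moves:
  k=0: S(0,0) = 51.9300
  k=1: S(1,0) = 61.1418; S(1,1) = 44.1061
  k=2: S(2,0) = 71.9877; S(2,1) = 51.9300; S(2,2) = 37.4609
  k=3: S(3,0) = 84.7575; S(3,1) = 61.1418; S(3,2) = 44.1061; S(3,3) = 31.8169
Terminal payoffs V(N, i) = max(S_T - K, 0):
  V(3,0) = 37.257531; V(3,1) = 13.641813; V(3,2) = 0.000000; V(3,3) = 0.000000
Backward induction: V(k, i) = exp(-r*dt) * [p * V(k+1, i) + (1-p) * V(k+1, i+1)].
  V(2,0) = exp(-r*dt) * [p*37.257531 + (1-p)*13.641813] = 26.350203
  V(2,1) = exp(-r*dt) * [p*13.641813 + (1-p)*0.000000] = 7.650097
  V(2,2) = exp(-r*dt) * [p*0.000000 + (1-p)*0.000000] = 0.000000
  V(1,0) = exp(-r*dt) * [p*26.350203 + (1-p)*7.650097] = 17.836834
  V(1,1) = exp(-r*dt) * [p*7.650097 + (1-p)*0.000000] = 4.290044
  V(0,0) = exp(-r*dt) * [p*17.836834 + (1-p)*4.290044] = 11.718638

Answer: Price = V(0,0) = 11.7186


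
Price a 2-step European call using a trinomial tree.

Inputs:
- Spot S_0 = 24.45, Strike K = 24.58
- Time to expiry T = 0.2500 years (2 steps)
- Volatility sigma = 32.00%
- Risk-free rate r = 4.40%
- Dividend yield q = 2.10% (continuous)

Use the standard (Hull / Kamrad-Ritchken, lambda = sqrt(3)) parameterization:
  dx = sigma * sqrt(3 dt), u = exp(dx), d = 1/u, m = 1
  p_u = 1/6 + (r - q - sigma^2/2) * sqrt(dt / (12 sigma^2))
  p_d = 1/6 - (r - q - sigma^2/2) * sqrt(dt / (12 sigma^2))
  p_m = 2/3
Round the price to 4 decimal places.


dt = T/N = 0.125000; dx = sigma*sqrt(3*dt) = 0.195959
u = exp(dx) = 1.216477; d = 1/u = 0.822046
p_u = 0.157672, p_m = 0.666667, p_d = 0.175661
Discount per step: exp(-r*dt) = 0.994515
Stock lattice S(k, j) with j the centered position index:
  k=0: S(0,+0) = 24.4500
  k=1: S(1,-1) = 20.0990; S(1,+0) = 24.4500; S(1,+1) = 29.7429
  k=2: S(2,-2) = 16.5223; S(2,-1) = 20.0990; S(2,+0) = 24.4500; S(2,+1) = 29.7429; S(2,+2) = 36.1815
Terminal payoffs V(N, j) = max(S_T - K, 0):
  V(2,-2) = 0.000000; V(2,-1) = 0.000000; V(2,+0) = 0.000000; V(2,+1) = 5.162869; V(2,+2) = 11.601523
Backward induction: V(k, j) = exp(-r*dt) * [p_u * V(k+1, j+1) + p_m * V(k+1, j) + p_d * V(k+1, j-1)]
  V(1,-1) = exp(-r*dt) * [p_u*0.000000 + p_m*0.000000 + p_d*0.000000] = 0.000000
  V(1,+0) = exp(-r*dt) * [p_u*5.162869 + p_m*0.000000 + p_d*0.000000] = 0.809577
  V(1,+1) = exp(-r*dt) * [p_u*11.601523 + p_m*5.162869 + p_d*0.000000] = 5.242241
  V(0,+0) = exp(-r*dt) * [p_u*5.242241 + p_m*0.809577 + p_d*0.000000] = 1.358781

Answer: Price = V(0,0) = 1.3588


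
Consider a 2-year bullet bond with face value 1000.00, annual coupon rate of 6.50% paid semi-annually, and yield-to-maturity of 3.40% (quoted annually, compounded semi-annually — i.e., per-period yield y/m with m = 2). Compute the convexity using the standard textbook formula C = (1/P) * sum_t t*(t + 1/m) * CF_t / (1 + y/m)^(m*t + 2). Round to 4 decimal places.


Answer: Convexity = 4.5462

Derivation:
Coupon per period c = face * coupon_rate / m = 32.500000
Periods per year m = 2; per-period yield y/m = 0.017000
Number of cashflows N = 4
Cashflows (t years, CF_t, discount factor 1/(1+y/m)^(m*t), PV):
  t = 0.5000: CF_t = 32.500000, DF = 0.983284, PV = 31.956735
  t = 1.0000: CF_t = 32.500000, DF = 0.966848, PV = 31.422552
  t = 1.5000: CF_t = 32.500000, DF = 0.950686, PV = 30.897298
  t = 2.0000: CF_t = 1032.500000, DF = 0.934795, PV = 965.175410
Price P = sum_t PV_t = 1059.451995
Convexity numerator sum_t t*(t + 1/m) * CF_t / (1+y/m)^(m*t + 2):
  t = 0.5000: term = 15.448649
  t = 1.0000: term = 45.571236
  t = 1.5000: term = 89.618950
  t = 2.0000: term = 4665.888401
Convexity = (1/P) * sum = 4816.527236 / 1059.451995 = 4.546244


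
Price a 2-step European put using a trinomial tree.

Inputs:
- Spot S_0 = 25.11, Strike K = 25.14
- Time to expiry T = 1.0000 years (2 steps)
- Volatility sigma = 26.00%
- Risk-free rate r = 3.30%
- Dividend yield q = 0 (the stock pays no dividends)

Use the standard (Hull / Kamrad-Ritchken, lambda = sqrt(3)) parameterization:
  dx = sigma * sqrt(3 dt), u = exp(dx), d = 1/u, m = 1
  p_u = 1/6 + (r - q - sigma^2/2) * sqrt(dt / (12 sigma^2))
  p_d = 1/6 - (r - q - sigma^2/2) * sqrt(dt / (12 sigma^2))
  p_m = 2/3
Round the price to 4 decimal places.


dt = T/N = 0.500000; dx = sigma*sqrt(3*dt) = 0.318434
u = exp(dx) = 1.374972; d = 1/u = 0.727287
p_u = 0.166039, p_m = 0.666667, p_d = 0.167295
Discount per step: exp(-r*dt) = 0.983635
Stock lattice S(k, j) with j the centered position index:
  k=0: S(0,+0) = 25.1100
  k=1: S(1,-1) = 18.2622; S(1,+0) = 25.1100; S(1,+1) = 34.5256
  k=2: S(2,-2) = 13.2819; S(2,-1) = 18.2622; S(2,+0) = 25.1100; S(2,+1) = 34.5256; S(2,+2) = 47.4717
Terminal payoffs V(N, j) = max(K - S_T, 0):
  V(2,-2) = 11.858145; V(2,-1) = 6.877815; V(2,+0) = 0.030000; V(2,+1) = 0.000000; V(2,+2) = 0.000000
Backward induction: V(k, j) = exp(-r*dt) * [p_u * V(k+1, j+1) + p_m * V(k+1, j) + p_d * V(k+1, j-1)]
  V(1,-1) = exp(-r*dt) * [p_u*0.030000 + p_m*6.877815 + p_d*11.858145] = 6.466416
  V(1,+0) = exp(-r*dt) * [p_u*0.000000 + p_m*0.030000 + p_d*6.877815] = 1.151466
  V(1,+1) = exp(-r*dt) * [p_u*0.000000 + p_m*0.000000 + p_d*0.030000] = 0.004937
  V(0,+0) = exp(-r*dt) * [p_u*0.004937 + p_m*1.151466 + p_d*6.466416] = 1.819982

Answer: Price = V(0,0) = 1.8200


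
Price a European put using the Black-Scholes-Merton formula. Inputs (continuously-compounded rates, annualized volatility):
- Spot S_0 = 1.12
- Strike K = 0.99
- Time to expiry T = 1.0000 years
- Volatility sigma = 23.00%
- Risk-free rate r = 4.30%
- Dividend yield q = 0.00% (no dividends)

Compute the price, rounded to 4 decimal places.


Answer: Price = 0.0324

Derivation:
d1 = (ln(S/K) + (r - q + 0.5*sigma^2) * T) / (sigma * sqrt(T)) = 0.83838705
d2 = d1 - sigma * sqrt(T) = 0.60838705
exp(-rT) = 0.95791139; exp(-qT) = 1.00000000
P = K * exp(-rT) * N(-d2) - S_0 * exp(-qT) * N(-d1)
N(-d1) = 0.20090668; N(-d2) = 0.27146540
P = 0.9900 * 0.95791139 * 0.27146540 - 1.1200 * 1.00000000 * 0.20090668 = 0.0324


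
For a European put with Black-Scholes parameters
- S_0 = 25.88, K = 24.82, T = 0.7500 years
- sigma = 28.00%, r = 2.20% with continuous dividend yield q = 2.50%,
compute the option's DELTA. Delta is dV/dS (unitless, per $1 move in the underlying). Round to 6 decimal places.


Answer: Delta = -0.380832

Derivation:
d1 = 0.2844303311; d2 = 0.0419432180
phi(d1) = 0.3831269664; exp(-qT) = 0.9814246877; exp(-rT) = 0.9836353794
N(-d1) = 0.3880403088
Delta = -exp(-qT) * N(-d1) = -0.9814246877 * 0.3880403088 = -0.380832


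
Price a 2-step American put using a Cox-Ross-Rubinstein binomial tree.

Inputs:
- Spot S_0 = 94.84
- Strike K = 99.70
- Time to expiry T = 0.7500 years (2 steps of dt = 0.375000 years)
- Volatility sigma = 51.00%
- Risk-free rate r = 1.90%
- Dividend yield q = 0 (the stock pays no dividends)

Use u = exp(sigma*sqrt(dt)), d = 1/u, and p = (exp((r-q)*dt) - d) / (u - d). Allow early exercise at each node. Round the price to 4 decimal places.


Answer: Price = V(0,0) = 18.2107

Derivation:
dt = T/N = 0.375000
u = exp(sigma*sqrt(dt)) = 1.366578; d = 1/u = 0.731755
p = (exp((r-q)*dt) - d) / (u - d) = 0.433815
Discount per step: exp(-r*dt) = 0.992900
Stock lattice S(k, i) with i counting down-moves:
  k=0: S(0,0) = 94.8400
  k=1: S(1,0) = 129.6063; S(1,1) = 69.3996
  k=2: S(2,0) = 177.1171; S(2,1) = 94.8400; S(2,2) = 50.7835
Terminal payoffs V(N, i) = max(K - S_T, 0):
  V(2,0) = 0.000000; V(2,1) = 4.860000; V(2,2) = 48.916506
Backward induction: V(k, i) = exp(-r*dt) * [p * V(k+1, i) + (1-p) * V(k+1, i+1)]; then take max(V_cont, immediate exercise) for American.
  V(1,0) = exp(-r*dt) * [p*0.000000 + (1-p)*4.860000] = 2.732125; exercise = 0.000000; V(1,0) = max -> 2.732125
  V(1,1) = exp(-r*dt) * [p*4.860000 + (1-p)*48.916506] = 29.592547; exercise = 30.300385; V(1,1) = max -> 30.300385
  V(0,0) = exp(-r*dt) * [p*2.732125 + (1-p)*30.300385] = 18.210655; exercise = 4.860000; V(0,0) = max -> 18.210655


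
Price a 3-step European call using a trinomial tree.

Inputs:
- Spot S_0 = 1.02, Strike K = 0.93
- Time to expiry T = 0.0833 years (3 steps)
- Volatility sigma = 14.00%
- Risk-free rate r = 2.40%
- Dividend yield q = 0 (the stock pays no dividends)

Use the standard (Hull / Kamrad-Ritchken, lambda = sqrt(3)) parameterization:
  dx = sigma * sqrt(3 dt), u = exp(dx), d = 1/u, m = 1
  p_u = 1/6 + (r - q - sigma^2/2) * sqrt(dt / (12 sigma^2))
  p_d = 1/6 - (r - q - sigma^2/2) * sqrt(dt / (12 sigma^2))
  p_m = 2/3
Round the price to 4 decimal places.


Answer: Price = V(0,0) = 0.0920

Derivation:
dt = T/N = 0.027767; dx = sigma*sqrt(3*dt) = 0.040406
u = exp(dx) = 1.041234; d = 1/u = 0.960399
p_u = 0.171546, p_m = 0.666667, p_d = 0.161788
Discount per step: exp(-r*dt) = 0.999334
Stock lattice S(k, j) with j the centered position index:
  k=0: S(0,+0) = 1.0200
  k=1: S(1,-1) = 0.9796; S(1,+0) = 1.0200; S(1,+1) = 1.0621
  k=2: S(2,-2) = 0.9408; S(2,-1) = 0.9796; S(2,+0) = 1.0200; S(2,+1) = 1.0621; S(2,+2) = 1.1059
  k=3: S(3,-3) = 0.9036; S(3,-2) = 0.9408; S(3,-1) = 0.9796; S(3,+0) = 1.0200; S(3,+1) = 1.0621; S(3,+2) = 1.1059; S(3,+3) = 1.1514
Terminal payoffs V(N, j) = max(S_T - K, 0):
  V(3,-3) = 0.000000; V(3,-2) = 0.010814; V(3,-1) = 0.049607; V(3,+0) = 0.090000; V(3,+1) = 0.132059; V(3,+2) = 0.175851; V(3,+3) = 0.221450
Backward induction: V(k, j) = exp(-r*dt) * [p_u * V(k+1, j+1) + p_m * V(k+1, j) + p_d * V(k+1, j-1)]
  V(2,-2) = exp(-r*dt) * [p_u*0.049607 + p_m*0.010814 + p_d*0.000000] = 0.015708
  V(2,-1) = exp(-r*dt) * [p_u*0.090000 + p_m*0.049607 + p_d*0.010814] = 0.050226
  V(2,+0) = exp(-r*dt) * [p_u*0.132059 + p_m*0.090000 + p_d*0.049607] = 0.090619
  V(2,+1) = exp(-r*dt) * [p_u*0.175851 + p_m*0.132059 + p_d*0.090000] = 0.132678
  V(2,+2) = exp(-r*dt) * [p_u*0.221450 + p_m*0.175851 + p_d*0.132059] = 0.176471
  V(1,-1) = exp(-r*dt) * [p_u*0.090619 + p_m*0.050226 + p_d*0.015708] = 0.051537
  V(1,+0) = exp(-r*dt) * [p_u*0.132678 + p_m*0.090619 + p_d*0.050226] = 0.091239
  V(1,+1) = exp(-r*dt) * [p_u*0.176471 + p_m*0.132678 + p_d*0.090619] = 0.133297
  V(0,+0) = exp(-r*dt) * [p_u*0.133297 + p_m*0.091239 + p_d*0.051537] = 0.091969


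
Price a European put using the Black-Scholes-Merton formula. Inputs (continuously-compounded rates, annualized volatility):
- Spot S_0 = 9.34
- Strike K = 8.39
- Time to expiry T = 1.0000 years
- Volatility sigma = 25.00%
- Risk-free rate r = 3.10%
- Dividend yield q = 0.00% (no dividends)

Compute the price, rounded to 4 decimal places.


Answer: Price = 0.3948

Derivation:
d1 = (ln(S/K) + (r - q + 0.5*sigma^2) * T) / (sigma * sqrt(T)) = 0.67806293
d2 = d1 - sigma * sqrt(T) = 0.42806293
exp(-rT) = 0.96947557; exp(-qT) = 1.00000000
P = K * exp(-rT) * N(-d2) - S_0 * exp(-qT) * N(-d1)
N(-d1) = 0.24886590; N(-d2) = 0.33430265
P = 8.3900 * 0.96947557 * 0.33430265 - 9.3400 * 1.00000000 * 0.24886590 = 0.3948


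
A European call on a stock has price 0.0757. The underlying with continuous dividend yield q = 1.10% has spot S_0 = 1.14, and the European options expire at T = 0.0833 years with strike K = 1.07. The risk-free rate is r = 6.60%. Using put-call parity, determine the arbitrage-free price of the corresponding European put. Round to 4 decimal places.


Answer: Put price = 0.0009

Derivation:
Put-call parity: C - P = S_0 * exp(-qT) - K * exp(-rT).
S_0 * exp(-qT) = 1.1400 * 0.99908412 = 1.13895590
K * exp(-rT) = 1.0700 * 0.99451729 = 1.06413350
P = C - S*exp(-qT) + K*exp(-rT)
P = 0.0757 - 1.13895590 + 1.06413350 = 0.0009


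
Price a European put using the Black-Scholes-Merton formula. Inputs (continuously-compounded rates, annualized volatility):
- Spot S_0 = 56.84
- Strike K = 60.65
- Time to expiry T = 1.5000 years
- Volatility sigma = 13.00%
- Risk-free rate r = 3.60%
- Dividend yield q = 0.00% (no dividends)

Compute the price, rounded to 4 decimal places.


d1 = (ln(S/K) + (r - q + 0.5*sigma^2) * T) / (sigma * sqrt(T)) = 0.01127813
d2 = d1 - sigma * sqrt(T) = -0.14793871
exp(-rT) = 0.94743211; exp(-qT) = 1.00000000
P = K * exp(-rT) * N(-d2) - S_0 * exp(-qT) * N(-d1)
N(-d1) = 0.49550077; N(-d2) = 0.55880443
P = 60.6500 * 0.94743211 * 0.55880443 - 56.8400 * 1.00000000 * 0.49550077 = 3.9456

Answer: Price = 3.9456


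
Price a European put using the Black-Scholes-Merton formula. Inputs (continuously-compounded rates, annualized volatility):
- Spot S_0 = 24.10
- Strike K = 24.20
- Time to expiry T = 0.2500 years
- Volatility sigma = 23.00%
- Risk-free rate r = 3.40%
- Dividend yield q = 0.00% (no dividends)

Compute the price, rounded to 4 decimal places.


Answer: Price = 1.0510

Derivation:
d1 = (ln(S/K) + (r - q + 0.5*sigma^2) * T) / (sigma * sqrt(T)) = 0.09540615
d2 = d1 - sigma * sqrt(T) = -0.01959385
exp(-rT) = 0.99153602; exp(-qT) = 1.00000000
P = K * exp(-rT) * N(-d2) - S_0 * exp(-qT) * N(-d1)
N(-d1) = 0.46199612; N(-d2) = 0.50781631
P = 24.2000 * 0.99153602 * 0.50781631 - 24.1000 * 1.00000000 * 0.46199612 = 1.0510


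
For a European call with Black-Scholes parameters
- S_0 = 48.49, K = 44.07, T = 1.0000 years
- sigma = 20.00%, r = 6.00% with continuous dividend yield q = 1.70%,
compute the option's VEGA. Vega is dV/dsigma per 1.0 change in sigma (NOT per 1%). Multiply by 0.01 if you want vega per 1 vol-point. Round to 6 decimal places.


d1 = 0.7928915613; d2 = 0.5928915613
phi(d1) = 0.2913362889; exp(-qT) = 0.9831436846; exp(-rT) = 0.9417645336
Vega = S * exp(-qT) * phi(d1) * sqrt(T) = 48.4900 * 0.9831436846 * 0.2913362889 * 1.0000000000 = 13.888769

Answer: Vega = 13.888769


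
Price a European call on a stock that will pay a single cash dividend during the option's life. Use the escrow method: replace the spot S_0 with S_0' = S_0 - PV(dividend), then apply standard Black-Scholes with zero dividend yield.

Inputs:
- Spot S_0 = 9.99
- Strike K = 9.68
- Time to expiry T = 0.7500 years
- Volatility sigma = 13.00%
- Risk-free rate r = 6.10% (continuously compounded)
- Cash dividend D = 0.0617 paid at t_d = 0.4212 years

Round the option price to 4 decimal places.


Answer: Price = 0.8551

Derivation:
PV(D) = D * exp(-r * t_d) = 0.0617 * 0.97463406 = 0.06013492
S_0' = S_0 - PV(D) = 9.9900 - 0.06013492 = 9.92986508
d1 = (ln(S_0'/K) + (r + sigma^2/2)*T) / (sigma*sqrt(T)) = 0.68902304
d2 = d1 - sigma*sqrt(T) = 0.57643974
exp(-rT) = 0.95528075
N(d1) = 0.75459562; N(d2) = 0.71784100
C = S_0' * N(d1) - K * exp(-rT) * N(d2) = 9.92986508 * 0.75459562 - 9.6800 * 0.95528075 * 0.71784100 = 0.8551


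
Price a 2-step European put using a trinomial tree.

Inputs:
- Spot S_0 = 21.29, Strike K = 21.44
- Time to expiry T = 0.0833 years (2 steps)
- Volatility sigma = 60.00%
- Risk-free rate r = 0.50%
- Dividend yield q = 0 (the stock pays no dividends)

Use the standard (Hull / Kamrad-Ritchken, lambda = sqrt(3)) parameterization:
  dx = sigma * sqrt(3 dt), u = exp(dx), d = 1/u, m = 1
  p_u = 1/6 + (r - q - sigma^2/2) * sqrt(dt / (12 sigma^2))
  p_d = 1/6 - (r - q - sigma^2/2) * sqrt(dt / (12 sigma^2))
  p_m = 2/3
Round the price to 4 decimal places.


dt = T/N = 0.041650; dx = sigma*sqrt(3*dt) = 0.212090
u = exp(dx) = 1.236259; d = 1/u = 0.808892
p_u = 0.149483, p_m = 0.666667, p_d = 0.183850
Discount per step: exp(-r*dt) = 0.999792
Stock lattice S(k, j) with j the centered position index:
  k=0: S(0,+0) = 21.2900
  k=1: S(1,-1) = 17.2213; S(1,+0) = 21.2900; S(1,+1) = 26.3199
  k=2: S(2,-2) = 13.9302; S(2,-1) = 17.2213; S(2,+0) = 21.2900; S(2,+1) = 26.3199; S(2,+2) = 32.5383
Terminal payoffs V(N, j) = max(K - S_T, 0):
  V(2,-2) = 7.509812; V(2,-1) = 4.218685; V(2,+0) = 0.150000; V(2,+1) = 0.000000; V(2,+2) = 0.000000
Backward induction: V(k, j) = exp(-r*dt) * [p_u * V(k+1, j+1) + p_m * V(k+1, j) + p_d * V(k+1, j-1)]
  V(1,-1) = exp(-r*dt) * [p_u*0.150000 + p_m*4.218685 + p_d*7.509812] = 4.214679
  V(1,+0) = exp(-r*dt) * [p_u*0.000000 + p_m*0.150000 + p_d*4.218685] = 0.875422
  V(1,+1) = exp(-r*dt) * [p_u*0.000000 + p_m*0.000000 + p_d*0.150000] = 0.027572
  V(0,+0) = exp(-r*dt) * [p_u*0.027572 + p_m*0.875422 + p_d*4.214679] = 1.362321

Answer: Price = V(0,0) = 1.3623


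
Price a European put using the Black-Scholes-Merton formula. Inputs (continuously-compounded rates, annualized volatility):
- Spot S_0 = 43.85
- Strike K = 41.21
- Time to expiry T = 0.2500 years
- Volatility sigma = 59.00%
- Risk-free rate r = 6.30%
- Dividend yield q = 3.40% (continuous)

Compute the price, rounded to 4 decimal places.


Answer: Price = 3.6057

Derivation:
d1 = (ln(S/K) + (r - q + 0.5*sigma^2) * T) / (sigma * sqrt(T)) = 0.38256364
d2 = d1 - sigma * sqrt(T) = 0.08756364
exp(-rT) = 0.98437338; exp(-qT) = 0.99153602
P = K * exp(-rT) * N(-d2) - S_0 * exp(-qT) * N(-d1)
N(-d1) = 0.35102167; N(-d2) = 0.46511175
P = 41.2100 * 0.98437338 * 0.46511175 - 43.8500 * 0.99153602 * 0.35102167 = 3.6057


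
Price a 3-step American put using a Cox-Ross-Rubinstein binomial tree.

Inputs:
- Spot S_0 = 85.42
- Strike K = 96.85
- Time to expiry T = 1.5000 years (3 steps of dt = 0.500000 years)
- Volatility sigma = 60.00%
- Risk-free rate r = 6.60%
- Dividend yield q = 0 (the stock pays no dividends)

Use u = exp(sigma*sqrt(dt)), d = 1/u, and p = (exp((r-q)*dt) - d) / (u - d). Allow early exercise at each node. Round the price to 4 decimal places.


Answer: Price = V(0,0) = 28.4063

Derivation:
dt = T/N = 0.500000
u = exp(sigma*sqrt(dt)) = 1.528465; d = 1/u = 0.654251
p = (exp((r-q)*dt) - d) / (u - d) = 0.433875
Discount per step: exp(-r*dt) = 0.967539
Stock lattice S(k, i) with i counting down-moves:
  k=0: S(0,0) = 85.4200
  k=1: S(1,0) = 130.5615; S(1,1) = 55.8861
  k=2: S(2,0) = 199.5587; S(2,1) = 85.4200; S(2,2) = 36.5636
  k=3: S(3,0) = 305.0185; S(3,1) = 130.5615; S(3,2) = 55.8861; S(3,3) = 23.9217
Terminal payoffs V(N, i) = max(K - S_T, 0):
  V(3,0) = 0.000000; V(3,1) = 0.000000; V(3,2) = 40.963872; V(3,3) = 72.928251
Backward induction: V(k, i) = exp(-r*dt) * [p * V(k+1, i) + (1-p) * V(k+1, i+1)]; then take max(V_cont, immediate exercise) for American.
  V(2,0) = exp(-r*dt) * [p*0.000000 + (1-p)*0.000000] = 0.000000; exercise = 0.000000; V(2,0) = max -> 0.000000
  V(2,1) = exp(-r*dt) * [p*0.000000 + (1-p)*40.963872] = 22.437878; exercise = 11.430000; V(2,1) = max -> 22.437878
  V(2,2) = exp(-r*dt) * [p*40.963872 + (1-p)*72.928251] = 57.142549; exercise = 60.286440; V(2,2) = max -> 60.286440
  V(1,0) = exp(-r*dt) * [p*0.000000 + (1-p)*22.437878] = 12.290302; exercise = 0.000000; V(1,0) = max -> 12.290302
  V(1,1) = exp(-r*dt) * [p*22.437878 + (1-p)*60.286440] = 42.440985; exercise = 40.963872; V(1,1) = max -> 42.440985
  V(0,0) = exp(-r*dt) * [p*12.290302 + (1-p)*42.440985] = 28.406316; exercise = 11.430000; V(0,0) = max -> 28.406316


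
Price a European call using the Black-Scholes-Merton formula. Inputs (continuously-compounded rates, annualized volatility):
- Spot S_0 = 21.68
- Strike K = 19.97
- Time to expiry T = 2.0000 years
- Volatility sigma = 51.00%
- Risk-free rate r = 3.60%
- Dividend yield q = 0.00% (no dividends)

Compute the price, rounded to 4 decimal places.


Answer: Price = 7.3412

Derivation:
d1 = (ln(S/K) + (r - q + 0.5*sigma^2) * T) / (sigma * sqrt(T)) = 0.57436347
d2 = d1 - sigma * sqrt(T) = -0.14688545
exp(-rT) = 0.93053090; exp(-qT) = 1.00000000
C = S_0 * exp(-qT) * N(d1) - K * exp(-rT) * N(d2)
N(d1) = 0.71713907; N(d2) = 0.44161122
C = 21.6800 * 1.00000000 * 0.71713907 - 19.9700 * 0.93053090 * 0.44161122 = 7.3412


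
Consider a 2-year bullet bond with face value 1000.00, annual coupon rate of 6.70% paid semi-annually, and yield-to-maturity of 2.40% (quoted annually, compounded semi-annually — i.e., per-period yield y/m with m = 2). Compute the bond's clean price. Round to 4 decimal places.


Answer: Price = 1083.4806

Derivation:
Coupon per period c = face * coupon_rate / m = 33.500000
Periods per year m = 2; per-period yield y/m = 0.012000
Number of cashflows N = 4
Cashflows (t years, CF_t, discount factor 1/(1+y/m)^(m*t), PV):
  t = 0.5000: CF_t = 33.500000, DF = 0.988142, PV = 33.102767
  t = 1.0000: CF_t = 33.500000, DF = 0.976425, PV = 32.710244
  t = 1.5000: CF_t = 33.500000, DF = 0.964847, PV = 32.322375
  t = 2.0000: CF_t = 1033.500000, DF = 0.953406, PV = 985.345258
Price P = sum_t PV_t = 1083.480644


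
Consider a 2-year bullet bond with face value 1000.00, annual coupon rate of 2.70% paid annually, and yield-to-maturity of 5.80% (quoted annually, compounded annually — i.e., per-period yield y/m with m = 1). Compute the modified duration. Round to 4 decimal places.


Answer: Modified duration = 1.8648

Derivation:
Coupon per period c = face * coupon_rate / m = 27.000000
Periods per year m = 1; per-period yield y/m = 0.058000
Number of cashflows N = 2
Cashflows (t years, CF_t, discount factor 1/(1+y/m)^(m*t), PV):
  t = 1.0000: CF_t = 27.000000, DF = 0.945180, PV = 25.519849
  t = 2.0000: CF_t = 1027.000000, DF = 0.893364, PV = 917.485286
Price P = sum_t PV_t = 943.005135
First compute Macaulay numerator sum_t t * PV_t:
  t * PV_t at t = 1.0000: 25.519849
  t * PV_t at t = 2.0000: 1834.970573
Macaulay duration D = 1860.490421 / 943.005135 = 1.972938
Modified duration = D / (1 + y/m) = 1.972938 / (1 + 0.058000) = 1.864780


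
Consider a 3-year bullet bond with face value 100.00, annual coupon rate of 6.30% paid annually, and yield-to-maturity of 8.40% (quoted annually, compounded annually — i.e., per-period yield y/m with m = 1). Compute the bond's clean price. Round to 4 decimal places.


Coupon per period c = face * coupon_rate / m = 6.300000
Periods per year m = 1; per-period yield y/m = 0.084000
Number of cashflows N = 3
Cashflows (t years, CF_t, discount factor 1/(1+y/m)^(m*t), PV):
  t = 1.0000: CF_t = 6.300000, DF = 0.922509, PV = 5.811808
  t = 2.0000: CF_t = 6.300000, DF = 0.851023, PV = 5.361447
  t = 3.0000: CF_t = 106.300000, DF = 0.785077, PV = 83.453666
Price P = sum_t PV_t = 94.626920

Answer: Price = 94.6269


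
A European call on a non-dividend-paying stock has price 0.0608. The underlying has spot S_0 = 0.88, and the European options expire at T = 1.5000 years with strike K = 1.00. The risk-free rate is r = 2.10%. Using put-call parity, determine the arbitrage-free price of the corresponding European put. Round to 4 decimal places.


Put-call parity: C - P = S_0 * exp(-qT) - K * exp(-rT).
S_0 * exp(-qT) = 0.8800 * 1.00000000 = 0.88000000
K * exp(-rT) = 1.0000 * 0.96899096 = 0.96899096
P = C - S*exp(-qT) + K*exp(-rT)
P = 0.0608 - 0.88000000 + 0.96899096 = 0.1498

Answer: Put price = 0.1498


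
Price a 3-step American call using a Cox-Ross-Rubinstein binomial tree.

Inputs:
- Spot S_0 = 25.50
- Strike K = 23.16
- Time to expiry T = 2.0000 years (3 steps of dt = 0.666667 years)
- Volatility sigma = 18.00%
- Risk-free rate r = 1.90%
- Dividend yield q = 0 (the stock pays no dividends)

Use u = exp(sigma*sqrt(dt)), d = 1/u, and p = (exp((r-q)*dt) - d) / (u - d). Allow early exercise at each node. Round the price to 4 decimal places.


Answer: Price = V(0,0) = 4.3927

Derivation:
dt = T/N = 0.666667
u = exp(sigma*sqrt(dt)) = 1.158319; d = 1/u = 0.863320
p = (exp((r-q)*dt) - d) / (u - d) = 0.506535
Discount per step: exp(-r*dt) = 0.987413
Stock lattice S(k, i) with i counting down-moves:
  k=0: S(0,0) = 25.5000
  k=1: S(1,0) = 29.5371; S(1,1) = 22.0147
  k=2: S(2,0) = 34.2134; S(2,1) = 25.5000; S(2,2) = 19.0057
  k=3: S(3,0) = 39.6300; S(3,1) = 29.5371; S(3,2) = 22.0147; S(3,3) = 16.4080
Terminal payoffs V(N, i) = max(S_T - K, 0):
  V(3,0) = 16.470008; V(3,1) = 6.377122; V(3,2) = 0.000000; V(3,3) = 0.000000
Backward induction: V(k, i) = exp(-r*dt) * [p * V(k+1, i) + (1-p) * V(k+1, i+1)]; then take max(V_cont, immediate exercise) for American.
  V(2,0) = exp(-r*dt) * [p*16.470008 + (1-p)*6.377122] = 11.344904; exercise = 11.053395; V(2,0) = max -> 11.344904
  V(2,1) = exp(-r*dt) * [p*6.377122 + (1-p)*0.000000] = 3.189576; exercise = 2.340000; V(2,1) = max -> 3.189576
  V(2,2) = exp(-r*dt) * [p*0.000000 + (1-p)*0.000000] = 0.000000; exercise = 0.000000; V(2,2) = max -> 0.000000
  V(1,0) = exp(-r*dt) * [p*11.344904 + (1-p)*3.189576] = 7.228392; exercise = 6.377122; V(1,0) = max -> 7.228392
  V(1,1) = exp(-r*dt) * [p*3.189576 + (1-p)*0.000000] = 1.595296; exercise = 0.000000; V(1,1) = max -> 1.595296
  V(0,0) = exp(-r*dt) * [p*7.228392 + (1-p)*1.595296] = 4.392662; exercise = 2.340000; V(0,0) = max -> 4.392662


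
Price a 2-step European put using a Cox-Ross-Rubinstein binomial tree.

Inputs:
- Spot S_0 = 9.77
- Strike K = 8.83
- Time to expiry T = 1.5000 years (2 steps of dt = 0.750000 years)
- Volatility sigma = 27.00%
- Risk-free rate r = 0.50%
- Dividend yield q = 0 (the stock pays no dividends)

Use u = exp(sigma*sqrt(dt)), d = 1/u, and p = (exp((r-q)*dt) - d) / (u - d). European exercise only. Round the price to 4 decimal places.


dt = T/N = 0.750000
u = exp(sigma*sqrt(dt)) = 1.263426; d = 1/u = 0.791499
p = (exp((r-q)*dt) - d) / (u - d) = 0.449769
Discount per step: exp(-r*dt) = 0.996257
Stock lattice S(k, i) with i counting down-moves:
  k=0: S(0,0) = 9.7700
  k=1: S(1,0) = 12.3437; S(1,1) = 7.7329
  k=2: S(2,0) = 15.5953; S(2,1) = 9.7700; S(2,2) = 6.1206
Terminal payoffs V(N, i) = max(K - S_T, 0):
  V(2,0) = 0.000000; V(2,1) = 0.000000; V(2,2) = 2.709384
Backward induction: V(k, i) = exp(-r*dt) * [p * V(k+1, i) + (1-p) * V(k+1, i+1)].
  V(1,0) = exp(-r*dt) * [p*0.000000 + (1-p)*0.000000] = 0.000000
  V(1,1) = exp(-r*dt) * [p*0.000000 + (1-p)*2.709384] = 1.485206
  V(0,0) = exp(-r*dt) * [p*0.000000 + (1-p)*1.485206] = 0.814147

Answer: Price = V(0,0) = 0.8141


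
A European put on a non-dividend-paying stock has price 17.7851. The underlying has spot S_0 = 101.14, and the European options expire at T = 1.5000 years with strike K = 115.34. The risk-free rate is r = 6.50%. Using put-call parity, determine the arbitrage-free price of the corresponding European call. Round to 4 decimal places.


Answer: Call price = 14.2999

Derivation:
Put-call parity: C - P = S_0 * exp(-qT) - K * exp(-rT).
S_0 * exp(-qT) = 101.1400 * 1.00000000 = 101.14000000
K * exp(-rT) = 115.3400 * 0.90710234 = 104.62518408
C = P + S*exp(-qT) - K*exp(-rT)
C = 17.7851 + 101.14000000 - 104.62518408 = 14.2999


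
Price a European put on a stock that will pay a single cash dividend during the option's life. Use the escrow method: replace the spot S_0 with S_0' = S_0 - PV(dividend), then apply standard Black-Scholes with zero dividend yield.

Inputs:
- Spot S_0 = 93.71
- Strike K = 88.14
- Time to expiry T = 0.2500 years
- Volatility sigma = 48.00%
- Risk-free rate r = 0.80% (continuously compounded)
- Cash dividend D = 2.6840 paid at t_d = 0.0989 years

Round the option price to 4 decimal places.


PV(D) = D * exp(-r * t_d) = 2.6840 * 0.99920911 = 2.68187726
S_0' = S_0 - PV(D) = 93.7100 - 2.68187726 = 91.02812274
d1 = (ln(S_0'/K) + (r + sigma^2/2)*T) / (sigma*sqrt(T)) = 0.26267517
d2 = d1 - sigma*sqrt(T) = 0.02267517
exp(-rT) = 0.99800200
N(-d1) = 0.39640048; N(-d2) = 0.49095469
P = K * exp(-rT) * N(-d2) - S_0' * N(-d1) = 88.1400 * 0.99800200 * 0.49095469 - 91.02812274 * 0.39640048 = 7.1027

Answer: Price = 7.1027


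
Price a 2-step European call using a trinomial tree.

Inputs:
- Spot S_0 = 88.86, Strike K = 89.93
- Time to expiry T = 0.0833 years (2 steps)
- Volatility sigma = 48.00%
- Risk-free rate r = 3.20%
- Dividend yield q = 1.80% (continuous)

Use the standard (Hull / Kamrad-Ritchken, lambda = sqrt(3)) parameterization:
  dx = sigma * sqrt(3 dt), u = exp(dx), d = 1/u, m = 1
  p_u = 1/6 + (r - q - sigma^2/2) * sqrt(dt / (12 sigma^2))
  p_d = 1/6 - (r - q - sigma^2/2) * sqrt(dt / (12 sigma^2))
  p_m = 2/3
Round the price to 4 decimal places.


Answer: Price = V(0,0) = 3.9774

Derivation:
dt = T/N = 0.041650; dx = sigma*sqrt(3*dt) = 0.169672
u = exp(dx) = 1.184916; d = 1/u = 0.843942
p_u = 0.154246, p_m = 0.666667, p_d = 0.179088
Discount per step: exp(-r*dt) = 0.998668
Stock lattice S(k, j) with j the centered position index:
  k=0: S(0,+0) = 88.8600
  k=1: S(1,-1) = 74.9927; S(1,+0) = 88.8600; S(1,+1) = 105.2916
  k=2: S(2,-2) = 63.2895; S(2,-1) = 74.9927; S(2,+0) = 88.8600; S(2,+1) = 105.2916; S(2,+2) = 124.7617
Terminal payoffs V(N, j) = max(S_T - K, 0):
  V(2,-2) = 0.000000; V(2,-1) = 0.000000; V(2,+0) = 0.000000; V(2,+1) = 15.361614; V(2,+2) = 34.831693
Backward induction: V(k, j) = exp(-r*dt) * [p_u * V(k+1, j+1) + p_m * V(k+1, j) + p_d * V(k+1, j-1)]
  V(1,-1) = exp(-r*dt) * [p_u*0.000000 + p_m*0.000000 + p_d*0.000000] = 0.000000
  V(1,+0) = exp(-r*dt) * [p_u*15.361614 + p_m*0.000000 + p_d*0.000000] = 2.366307
  V(1,+1) = exp(-r*dt) * [p_u*34.831693 + p_m*15.361614 + p_d*0.000000] = 15.592918
  V(0,+0) = exp(-r*dt) * [p_u*15.592918 + p_m*2.366307 + p_d*0.000000] = 3.977373


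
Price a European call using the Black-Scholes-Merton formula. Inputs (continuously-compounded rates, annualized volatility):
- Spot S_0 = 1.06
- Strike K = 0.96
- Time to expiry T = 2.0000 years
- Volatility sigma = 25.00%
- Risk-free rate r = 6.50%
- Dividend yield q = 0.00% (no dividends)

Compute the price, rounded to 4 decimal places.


Answer: Price = 0.2687

Derivation:
d1 = (ln(S/K) + (r - q + 0.5*sigma^2) * T) / (sigma * sqrt(T)) = 0.82474362
d2 = d1 - sigma * sqrt(T) = 0.47119023
exp(-rT) = 0.87809543; exp(-qT) = 1.00000000
C = S_0 * exp(-qT) * N(d1) - K * exp(-rT) * N(d2)
N(d1) = 0.79524142; N(d2) = 0.68124755
C = 1.0600 * 1.00000000 * 0.79524142 - 0.9600 * 0.87809543 * 0.68124755 = 0.2687


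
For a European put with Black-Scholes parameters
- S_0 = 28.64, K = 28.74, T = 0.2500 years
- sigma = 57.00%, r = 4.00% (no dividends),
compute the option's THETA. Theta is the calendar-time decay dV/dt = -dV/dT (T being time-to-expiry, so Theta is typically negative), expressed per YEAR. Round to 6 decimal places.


Answer: Theta = -5.800944

Derivation:
d1 = 0.1653577594; d2 = -0.1196422406
phi(d1) = 0.3935252177; exp(-qT) = 1.0000000000; exp(-rT) = 0.9900498337
Theta = -S*exp(-qT)*phi(d1)*sigma/(2*sqrt(T)) + r*K*exp(-rT)*N(-d2) - q*S*exp(-qT)*N(-d1)
N(-d1) = 0.4343311995; N(-d2) = 0.5476167215; sqrt(T) = 0.5000000000
Term 1 = -28.6400 * 1.0000000000 * 0.3935252177 * 0.5700 / (2 * 0.5000000000) = -6.4242204739
Term 2 = 0.0400 * 28.7400 * 0.9900498337 * 0.5476167215 = 0.6232761535
Term 3 = 0 (no dividend yield, q = 0)
Theta = -6.4242204739 + (0.6232761535) + (0.0000000000) = -5.800944


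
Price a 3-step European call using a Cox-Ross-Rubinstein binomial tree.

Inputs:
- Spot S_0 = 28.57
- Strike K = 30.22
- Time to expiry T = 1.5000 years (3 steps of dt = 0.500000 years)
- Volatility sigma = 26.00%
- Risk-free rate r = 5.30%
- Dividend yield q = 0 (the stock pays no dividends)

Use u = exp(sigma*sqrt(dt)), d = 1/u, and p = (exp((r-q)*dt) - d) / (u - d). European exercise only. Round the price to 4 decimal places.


dt = T/N = 0.500000
u = exp(sigma*sqrt(dt)) = 1.201833; d = 1/u = 0.832062
p = (exp((r-q)*dt) - d) / (u - d) = 0.526791
Discount per step: exp(-r*dt) = 0.973848
Stock lattice S(k, i) with i counting down-moves:
  k=0: S(0,0) = 28.5700
  k=1: S(1,0) = 34.3364; S(1,1) = 23.7720
  k=2: S(2,0) = 41.2666; S(2,1) = 28.5700; S(2,2) = 19.7798
  k=3: S(3,0) = 49.5955; S(3,1) = 34.3364; S(3,2) = 23.7720; S(3,3) = 16.4580
Terminal payoffs V(N, i) = max(S_T - K, 0):
  V(3,0) = 19.375520; V(3,1) = 4.116364; V(3,2) = 0.000000; V(3,3) = 0.000000
Backward induction: V(k, i) = exp(-r*dt) * [p * V(k+1, i) + (1-p) * V(k+1, i+1)].
  V(2,0) = exp(-r*dt) * [p*19.375520 + (1-p)*4.116364] = 11.836883
  V(2,1) = exp(-r*dt) * [p*4.116364 + (1-p)*0.000000] = 2.111755
  V(2,2) = exp(-r*dt) * [p*0.000000 + (1-p)*0.000000] = 0.000000
  V(1,0) = exp(-r*dt) * [p*11.836883 + (1-p)*2.111755] = 7.045661
  V(1,1) = exp(-r*dt) * [p*2.111755 + (1-p)*0.000000] = 1.083361
  V(0,0) = exp(-r*dt) * [p*7.045661 + (1-p)*1.083361] = 4.113776

Answer: Price = V(0,0) = 4.1138


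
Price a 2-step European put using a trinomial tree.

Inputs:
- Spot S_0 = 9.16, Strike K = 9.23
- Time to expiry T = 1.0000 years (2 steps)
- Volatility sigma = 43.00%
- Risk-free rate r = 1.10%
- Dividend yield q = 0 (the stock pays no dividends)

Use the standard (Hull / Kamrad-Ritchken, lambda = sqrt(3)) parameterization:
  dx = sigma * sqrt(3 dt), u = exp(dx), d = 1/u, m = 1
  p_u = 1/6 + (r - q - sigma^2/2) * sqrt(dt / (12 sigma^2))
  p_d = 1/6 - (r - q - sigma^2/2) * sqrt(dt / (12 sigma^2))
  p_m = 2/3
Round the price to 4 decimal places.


Answer: Price = V(0,0) = 1.3205

Derivation:
dt = T/N = 0.500000; dx = sigma*sqrt(3*dt) = 0.526640
u = exp(dx) = 1.693234; d = 1/u = 0.590586
p_u = 0.128002, p_m = 0.666667, p_d = 0.205332
Discount per step: exp(-r*dt) = 0.994515
Stock lattice S(k, j) with j the centered position index:
  k=0: S(0,+0) = 9.1600
  k=1: S(1,-1) = 5.4098; S(1,+0) = 9.1600; S(1,+1) = 15.5100
  k=2: S(2,-2) = 3.1949; S(2,-1) = 5.4098; S(2,+0) = 9.1600; S(2,+1) = 15.5100; S(2,+2) = 26.2621
Terminal payoffs V(N, j) = max(K - S_T, 0):
  V(2,-2) = 6.035069; V(2,-1) = 3.820234; V(2,+0) = 0.070000; V(2,+1) = 0.000000; V(2,+2) = 0.000000
Backward induction: V(k, j) = exp(-r*dt) * [p_u * V(k+1, j+1) + p_m * V(k+1, j) + p_d * V(k+1, j-1)]
  V(1,-1) = exp(-r*dt) * [p_u*0.070000 + p_m*3.820234 + p_d*6.035069] = 3.774158
  V(1,+0) = exp(-r*dt) * [p_u*0.000000 + p_m*0.070000 + p_d*3.820234] = 0.826523
  V(1,+1) = exp(-r*dt) * [p_u*0.000000 + p_m*0.000000 + p_d*0.070000] = 0.014294
  V(0,+0) = exp(-r*dt) * [p_u*0.014294 + p_m*0.826523 + p_d*3.774158] = 1.320516
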